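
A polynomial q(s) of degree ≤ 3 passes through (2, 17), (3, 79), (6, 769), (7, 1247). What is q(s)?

q(s) = 4s^3 - 2s^2 - 4s + 1

Write q(s) = as^3 + bs^2 + cs + d. Substituting each data point gives a linear system:
  8a + 4b + 2c + d = 17
  27a + 9b + 3c + d = 79
  216a + 36b + 6c + d = 769
  343a + 49b + 7c + d = 1247
Solving the system yields a = 4, b = -2, c = -4, d = 1.
So q(s) = 4s³ - 2s² - 4s + 1.
Check: q(3) = 79. ✓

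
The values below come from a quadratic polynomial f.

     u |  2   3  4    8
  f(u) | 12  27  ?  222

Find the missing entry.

50

The 3 known points determine the degree-2 polynomial uniquely.
Write f(u) = au^2 + bu + c. Substituting each data point gives a linear system:
  4a + 2b + c = 12
  9a + 3b + c = 27
  64a + 8b + c = 222
Solving the system yields a = 4, b = -5, c = 6.
So f(u) = 4u² - 5u + 6.
Then f(4) = 50.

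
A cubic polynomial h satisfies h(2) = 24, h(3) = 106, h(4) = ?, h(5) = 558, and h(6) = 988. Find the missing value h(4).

The 4 known points determine the degree-3 polynomial uniquely.
Write h(x) = ax^3 + bx^2 + cx + d. Substituting each data point gives a linear system:
  8a + 4b + 2c + d = 24
  27a + 9b + 3c + d = 106
  125a + 25b + 5c + d = 558
  216a + 36b + 6c + d = 988
Solving the system yields a = 5, b = -2, c = -3, d = -2.
So h(x) = 5x³ - 2x² - 3x - 2.
Then h(4) = 274.

274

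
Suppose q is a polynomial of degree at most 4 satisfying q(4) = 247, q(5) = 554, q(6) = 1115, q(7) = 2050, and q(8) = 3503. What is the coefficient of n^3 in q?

Write q(n) = an^4 + bn^3 + cn^2 + dn + e. Substituting each data point gives a linear system:
  256a + 64b + 16c + 4d + e = 247
  625a + 125b + 25c + 5d + e = 554
  1296a + 216b + 36c + 6d + e = 1115
  2401a + 343b + 49c + 7d + e = 2050
  4096a + 512b + 64c + 8d + e = 3503
Solving the system yields a = 1, b = -2, c = 6, d = 6, e = -1.
So q(n) = n⁴ - 2n³ + 6n² + 6n - 1.
The coefficient of n^3 is -2.

-2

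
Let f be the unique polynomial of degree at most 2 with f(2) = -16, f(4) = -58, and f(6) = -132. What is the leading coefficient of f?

Write f(x) = ax^2 + bx + c. Substituting each data point gives a linear system:
  4a + 2b + c = -16
  16a + 4b + c = -58
  36a + 6b + c = -132
Solving the system yields a = -4, b = 3, c = -6.
So f(x) = -4x² + 3x - 6.
The leading coefficient is -4.

-4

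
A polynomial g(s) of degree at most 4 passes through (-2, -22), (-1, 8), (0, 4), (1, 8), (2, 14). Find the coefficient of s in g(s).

-3

Write g(s) = as^4 + bs^3 + cs^2 + ds + e. Substituting each data point gives a linear system:
  16a - 8b + 4c - 2d + e = -22
  a - b + c - d + e = 8
  e = 4
  a + b + c + d + e = 8
  16a + 8b + 4c + 2d + e = 14
Solving the system yields a = -2, b = 3, c = 6, d = -3, e = 4.
So g(s) = -2s^4 + 3s^3 + 6s^2 - 3s + 4.
The coefficient of s is -3.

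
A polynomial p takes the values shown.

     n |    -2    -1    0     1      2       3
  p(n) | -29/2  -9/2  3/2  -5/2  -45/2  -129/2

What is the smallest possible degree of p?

Forward differences of the values at n = -2, -1, 0, 1, 2, 3:
  p  : -29/2  -9/2  3/2  -5/2  -45/2  -129/2
  Δ  : 10  6  -4  -20  -42
  Δ^2: -4  -10  -16  -22
  Δ^3: -6  -6  -6
  Δ^4: 0  0
  Δ^5: 0
The third differences are constant (-6) and nonzero, while all higher differences vanish, so the minimal degree is 3.

3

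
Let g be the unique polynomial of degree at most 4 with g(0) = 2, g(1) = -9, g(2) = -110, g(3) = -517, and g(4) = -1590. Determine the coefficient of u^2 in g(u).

-3

Write g(u) = au^4 + bu^3 + cu^2 + du + e. Substituting each data point gives a linear system:
  e = 2
  a + b + c + d + e = -9
  16a + 8b + 4c + 2d + e = -110
  81a + 27b + 9c + 3d + e = -517
  256a + 64b + 16c + 4d + e = -1590
Solving the system yields a = -6, b = 0, c = -3, d = -2, e = 2.
So g(u) = -6u⁴ - 3u² - 2u + 2.
The coefficient of u^2 is -3.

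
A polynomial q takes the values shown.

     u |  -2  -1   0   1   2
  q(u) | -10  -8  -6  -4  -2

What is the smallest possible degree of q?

1

Forward differences of the values at u = -2, -1, 0, 1, 2:
  q  : -10  -8  -6  -4  -2
  Δ  : 2  2  2  2
  Δ^2: 0  0  0
  Δ^3: 0  0
  Δ^4: 0
The first differences are constant (2) and nonzero, while all higher differences vanish, so the minimal degree is 1.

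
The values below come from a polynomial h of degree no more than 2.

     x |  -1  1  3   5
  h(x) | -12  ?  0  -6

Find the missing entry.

-2

The 3 known points determine the degree-2 polynomial uniquely.
Write h(x) = ax^2 + bx + c. Substituting each data point gives a linear system:
  a - b + c = -12
  9a + 3b + c = 0
  25a + 5b + c = -6
Solving the system yields a = -1, b = 5, c = -6.
So h(x) = -x^2 + 5x - 6.
Then h(1) = -2.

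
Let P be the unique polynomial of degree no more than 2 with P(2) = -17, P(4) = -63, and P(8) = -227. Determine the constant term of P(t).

5

Write P(t) = at^2 + bt + c. Substituting each data point gives a linear system:
  4a + 2b + c = -17
  16a + 4b + c = -63
  64a + 8b + c = -227
Solving the system yields a = -3, b = -5, c = 5.
So P(t) = -3t^2 - 5t + 5.
The constant term is 5.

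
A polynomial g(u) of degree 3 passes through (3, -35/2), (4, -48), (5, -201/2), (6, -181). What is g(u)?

Write g(u) = au^3 + bu^2 + cu + d. Substituting each data point gives a linear system:
  27a + 9b + 3c + d = -35/2
  64a + 16b + 4c + d = -48
  125a + 25b + 5c + d = -201/2
  216a + 36b + 6c + d = -181
Solving the system yields a = -1, b = 1, c = -1/2, d = 2.
So g(u) = -u^3 + u^2 - (1/2)u + 2.
Check: g(6) = -181. ✓

g(u) = -u^3 + u^2 - (1/2)u + 2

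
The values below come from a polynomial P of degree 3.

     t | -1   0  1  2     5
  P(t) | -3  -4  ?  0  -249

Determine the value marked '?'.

3

The 4 known points determine the degree-3 polynomial uniquely.
Write P(t) = at^3 + bt^2 + ct + d. Substituting each data point gives a linear system:
  -a + b - c + d = -3
  d = -4
  8a + 4b + 2c + d = 0
  125a + 25b + 5c + d = -249
Solving the system yields a = -3, b = 4, c = 6, d = -4.
So P(t) = -3t^3 + 4t^2 + 6t - 4.
Then P(1) = 3.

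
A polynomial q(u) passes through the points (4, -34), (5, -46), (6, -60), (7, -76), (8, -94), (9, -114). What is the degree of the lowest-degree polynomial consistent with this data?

2

Forward differences of the values at u = 4, 5, 6, 7, 8, 9:
  q  : -34  -46  -60  -76  -94  -114
  Δ  : -12  -14  -16  -18  -20
  Δ^2: -2  -2  -2  -2
  Δ^3: 0  0  0
  Δ^4: 0  0
  Δ^5: 0
The second differences are constant (-2) and nonzero, while all higher differences vanish, so the minimal degree is 2.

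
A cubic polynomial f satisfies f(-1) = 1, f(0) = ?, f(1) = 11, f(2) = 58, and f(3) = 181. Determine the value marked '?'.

The 4 known points determine the degree-3 polynomial uniquely.
Write f(n) = an^3 + bn^2 + cn + d. Substituting each data point gives a linear system:
  -a + b - c + d = 1
  a + b + c + d = 11
  8a + 4b + 2c + d = 58
  27a + 9b + 3c + d = 181
Solving the system yields a = 6, b = 2, c = -1, d = 4.
So f(n) = 6n³ + 2n² - n + 4.
Then f(0) = 4.

4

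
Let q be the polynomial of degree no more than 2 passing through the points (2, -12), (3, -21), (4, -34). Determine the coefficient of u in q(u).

1

Write q(u) = au^2 + bu + c. Substituting each data point gives a linear system:
  4a + 2b + c = -12
  9a + 3b + c = -21
  16a + 4b + c = -34
Solving the system yields a = -2, b = 1, c = -6.
So q(u) = -2u^2 + u - 6.
The coefficient of u is 1.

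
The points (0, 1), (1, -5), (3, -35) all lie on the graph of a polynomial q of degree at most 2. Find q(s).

q(s) = -3s^2 - 3s + 1

Write q(s) = as^2 + bs + c. Substituting each data point gives a linear system:
  c = 1
  a + b + c = -5
  9a + 3b + c = -35
Solving the system yields a = -3, b = -3, c = 1.
So q(s) = -3s^2 - 3s + 1.
Check: q(3) = -35. ✓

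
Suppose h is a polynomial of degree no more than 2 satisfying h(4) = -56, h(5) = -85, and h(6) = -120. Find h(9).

Forward differences of the values at s = 4, 5, 6:
  h  : -56  -85  -120
  Δ  : -29  -35
  Δ^2: -6
The second differences are constant, confirming degree 2.
Interpolating (Newton forward form) and evaluating at s = 9 gives h(9) = -261.

-261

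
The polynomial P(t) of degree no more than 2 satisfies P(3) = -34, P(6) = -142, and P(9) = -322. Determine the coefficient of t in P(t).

Write P(t) = at^2 + bt + c. Substituting each data point gives a linear system:
  9a + 3b + c = -34
  36a + 6b + c = -142
  81a + 9b + c = -322
Solving the system yields a = -4, b = 0, c = 2.
So P(t) = -4t² + 2.
The coefficient of t is 0.

0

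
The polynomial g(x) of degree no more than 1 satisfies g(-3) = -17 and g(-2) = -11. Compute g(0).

1

Using the Lagrange interpolation formula with nodes -3, -2:
  L_0(x) = (x + 2) / -1
  L_1(x) = (x + 3) / 1
Then g(x) = -17·L_0(x) - 11·L_1(x).
Expanding and collecting terms gives g(x) = 6x + 1.
Evaluating at x = 0: g(0) = 1.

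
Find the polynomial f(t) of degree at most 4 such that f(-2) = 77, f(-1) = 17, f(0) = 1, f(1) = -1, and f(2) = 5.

Write f(t) = at^4 + bt^3 + ct^2 + dt + e. Substituting each data point gives a linear system:
  16a - 8b + 4c - 2d + e = 77
  a - b + c - d + e = 17
  e = 1
  a + b + c + d + e = -1
  16a + 8b + 4c + 2d + e = 5
Solving the system yields a = 1, b = -3, c = 6, d = -6, e = 1.
So f(t) = t⁴ - 3t³ + 6t² - 6t + 1.
Check: f(2) = 5. ✓

f(t) = t^4 - 3t^3 + 6t^2 - 6t + 1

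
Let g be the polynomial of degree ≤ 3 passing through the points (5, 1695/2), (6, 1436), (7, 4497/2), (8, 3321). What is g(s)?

g(s) = 6s^3 + 4s^2 - (3/2)s + 5

Write g(s) = as^3 + bs^2 + cs + d. Substituting each data point gives a linear system:
  125a + 25b + 5c + d = 1695/2
  216a + 36b + 6c + d = 1436
  343a + 49b + 7c + d = 4497/2
  512a + 64b + 8c + d = 3321
Solving the system yields a = 6, b = 4, c = -3/2, d = 5.
So g(s) = 6s^3 + 4s^2 - (3/2)s + 5.
Check: g(6) = 1436. ✓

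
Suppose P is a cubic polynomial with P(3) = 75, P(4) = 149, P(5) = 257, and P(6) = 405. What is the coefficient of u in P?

Write P(u) = au^3 + bu^2 + cu + d. Substituting each data point gives a linear system:
  27a + 9b + 3c + d = 75
  64a + 16b + 4c + d = 149
  125a + 25b + 5c + d = 257
  216a + 36b + 6c + d = 405
Solving the system yields a = 1, b = 5, c = 2, d = -3.
So P(u) = u³ + 5u² + 2u - 3.
The coefficient of u is 2.

2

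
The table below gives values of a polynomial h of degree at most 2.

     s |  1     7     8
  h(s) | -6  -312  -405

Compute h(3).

-60

Using the Lagrange interpolation formula with nodes 1, 7, 8:
  L_0(s) = (s - 7)(s - 8) / 42
  L_1(s) = (s - 1)(s - 8) / -6
  L_2(s) = (s - 1)(s - 7) / 7
Then h(s) = -6·L_0(s) - 312·L_1(s) - 405·L_2(s).
Expanding and collecting terms gives h(s) = -6s^2 - 3s + 3.
Evaluating at s = 3: h(3) = -60.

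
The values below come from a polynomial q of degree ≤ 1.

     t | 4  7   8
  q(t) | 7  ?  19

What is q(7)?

The 2 known points determine the degree-1 polynomial uniquely.
Write q(t) = at + b. Substituting each data point gives a linear system:
  4a + b = 7
  8a + b = 19
Solving the system yields a = 3, b = -5.
So q(t) = 3t - 5.
Then q(7) = 16.

16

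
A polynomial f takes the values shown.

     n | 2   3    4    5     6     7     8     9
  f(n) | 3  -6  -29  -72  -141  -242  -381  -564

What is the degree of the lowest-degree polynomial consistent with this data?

Forward differences of the values at n = 2, 3, 4, 5, 6, 7, 8, 9:
  f  : 3  -6  -29  -72  -141  -242  -381  -564
  Δ  : -9  -23  -43  -69  -101  -139  -183
  Δ^2: -14  -20  -26  -32  -38  -44
  Δ^3: -6  -6  -6  -6  -6
  Δ^4: 0  0  0  0
  Δ^5: 0  0  0
  Δ^6: 0  0
  Δ^7: 0
The third differences are constant (-6) and nonzero, while all higher differences vanish, so the minimal degree is 3.

3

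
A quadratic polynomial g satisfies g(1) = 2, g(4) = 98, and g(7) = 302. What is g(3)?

Forward differences of the values at t = 1, 4, 7:
  g  : 2  98  302
  Δ  : 96  204
  Δ^2: 108
The second differences are constant, confirming degree 2.
Interpolating (Newton forward form) and evaluating at t = 3 gives g(3) = 54.

54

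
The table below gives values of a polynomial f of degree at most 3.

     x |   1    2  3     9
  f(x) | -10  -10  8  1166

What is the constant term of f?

-4

Write f(x) = ax^3 + bx^2 + cx + d. Substituting each data point gives a linear system:
  a + b + c + d = -10
  8a + 4b + 2c + d = -10
  27a + 9b + 3c + d = 8
  729a + 81b + 9c + d = 1166
Solving the system yields a = 2, b = -3, c = -5, d = -4.
So f(x) = 2x^3 - 3x^2 - 5x - 4.
The constant term is -4.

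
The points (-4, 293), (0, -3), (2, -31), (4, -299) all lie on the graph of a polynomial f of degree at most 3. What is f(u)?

Using the Lagrange interpolation formula with nodes -4, 0, 2, 4:
  L_0(u) = u(u - 2)(u - 4) / -192
  L_1(u) = (u + 4)(u - 2)(u - 4) / 32
  L_2(u) = (u + 4)u(u - 4) / -24
  L_3(u) = (u + 4)u(u - 2) / 64
Then f(u) = 293·L_0(u) - 3·L_1(u) - 31·L_2(u) - 299·L_3(u).
Expanding and collecting terms gives f(u) = -5u³ + 6u - 3.
Check: f(0) = -3. ✓

f(u) = -5u^3 + 6u - 3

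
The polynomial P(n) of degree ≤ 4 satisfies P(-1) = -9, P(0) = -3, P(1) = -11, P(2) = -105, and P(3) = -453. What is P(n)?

P(n) = -4n^4 - 4n^3 - 3n^2 + 3n - 3

Write P(n) = an^4 + bn^3 + cn^2 + dn + e. Substituting each data point gives a linear system:
  a - b + c - d + e = -9
  e = -3
  a + b + c + d + e = -11
  16a + 8b + 4c + 2d + e = -105
  81a + 27b + 9c + 3d + e = -453
Solving the system yields a = -4, b = -4, c = -3, d = 3, e = -3.
So P(n) = -4n^4 - 4n^3 - 3n^2 + 3n - 3.
Check: P(0) = -3. ✓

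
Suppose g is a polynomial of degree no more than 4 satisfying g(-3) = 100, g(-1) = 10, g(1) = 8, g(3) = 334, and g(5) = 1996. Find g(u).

g(u) = 2u^4 + 5u^3 + 6u^2 - 6u + 1

Write g(u) = au^4 + bu^3 + cu^2 + du + e. Substituting each data point gives a linear system:
  81a - 27b + 9c - 3d + e = 100
  a - b + c - d + e = 10
  a + b + c + d + e = 8
  81a + 27b + 9c + 3d + e = 334
  625a + 125b + 25c + 5d + e = 1996
Solving the system yields a = 2, b = 5, c = 6, d = -6, e = 1.
So g(u) = 2u⁴ + 5u³ + 6u² - 6u + 1.
Check: g(3) = 334. ✓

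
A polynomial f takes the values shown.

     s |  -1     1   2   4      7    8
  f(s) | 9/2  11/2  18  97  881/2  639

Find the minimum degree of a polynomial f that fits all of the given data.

Divided differences on the nodes -1, 1, 2, 4, 7, 8:
  order 0: 9/2  11/2  18  97  881/2  639
  order 1: 1/2  25/2  79/2  229/2  397/2
  order 2: 4  9  15  21
  order 3: 1  1  1
  order 4: 0  0
  order 5: 0
The order-3 divided differences are all 1 (nonzero) and every higher order vanishes, so the data lies on a polynomial of degree exactly 3.

3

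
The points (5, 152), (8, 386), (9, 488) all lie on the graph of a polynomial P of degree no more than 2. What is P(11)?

Write P(n) = an^2 + bn + c. Substituting each data point gives a linear system:
  25a + 5b + c = 152
  64a + 8b + c = 386
  81a + 9b + c = 488
Solving the system yields a = 6, b = 0, c = 2.
So P(n) = 6n^2 + 2.
Then P(11) = 728.

728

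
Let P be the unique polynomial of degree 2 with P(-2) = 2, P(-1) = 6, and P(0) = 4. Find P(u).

P(u) = -3u^2 - 5u + 4

Using the Lagrange interpolation formula with nodes -2, -1, 0:
  L_0(u) = (u + 1)u / 2
  L_1(u) = (u + 2)u / -1
  L_2(u) = (u + 2)(u + 1) / 2
Then P(u) = 2·L_0(u) + 6·L_1(u) + 4·L_2(u).
Expanding and collecting terms gives P(u) = -3u² - 5u + 4.
Check: P(-2) = 2. ✓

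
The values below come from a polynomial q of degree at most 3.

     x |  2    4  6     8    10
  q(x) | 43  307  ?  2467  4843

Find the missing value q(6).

On equispaced nodes a degree-3 polynomial has vanishing fourth forward difference, so
  q(2) - 4·q(4) + 6·q(6) - 4·q(8) + q(10) = 0.
Substituting the known values and solving for q(6):
  6·q(6) = 6210
  q(6) = 1035.

1035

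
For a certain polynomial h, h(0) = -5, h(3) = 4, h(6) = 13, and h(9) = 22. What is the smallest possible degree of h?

Forward differences of the values at t = 0, 3, 6, 9:
  h  : -5  4  13  22
  Δ  : 9  9  9
  Δ^2: 0  0
  Δ^3: 0
The first differences are constant (9) and nonzero, while all higher differences vanish, so the minimal degree is 1.

1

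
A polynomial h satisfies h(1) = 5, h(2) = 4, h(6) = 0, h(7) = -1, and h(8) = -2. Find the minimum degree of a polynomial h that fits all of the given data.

1

Divided differences on the nodes 1, 2, 6, 7, 8:
  order 0: 5  4  0  -1  -2
  order 1: -1  -1  -1  -1
  order 2: 0  0  0
  order 3: 0  0
  order 4: 0
The order-1 divided differences are all -1 (nonzero) and every higher order vanishes, so the data lies on a polynomial of degree exactly 1.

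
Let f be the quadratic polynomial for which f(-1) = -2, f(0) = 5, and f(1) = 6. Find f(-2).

-15

Using the Lagrange interpolation formula with nodes -1, 0, 1:
  L_0(u) = u(u - 1) / 2
  L_1(u) = (u + 1)(u - 1) / -1
  L_2(u) = (u + 1)u / 2
Then f(u) = -2·L_0(u) + 5·L_1(u) + 6·L_2(u).
Expanding and collecting terms gives f(u) = -3u² + 4u + 5.
Evaluating at u = -2: f(-2) = -15.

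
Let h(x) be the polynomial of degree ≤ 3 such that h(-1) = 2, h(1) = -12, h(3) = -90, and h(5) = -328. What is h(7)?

Forward differences of the values at x = -1, 1, 3, 5:
  h  : 2  -12  -90  -328
  Δ  : -14  -78  -238
  Δ^2: -64  -160
  Δ^3: -96
The third differences are constant, confirming degree 3.
Interpolating (Newton forward form) and evaluating at x = 7 gives h(7) = -822.

-822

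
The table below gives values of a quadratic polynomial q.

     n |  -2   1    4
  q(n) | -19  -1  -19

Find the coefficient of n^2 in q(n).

Write q(n) = an^2 + bn + c. Substituting each data point gives a linear system:
  4a - 2b + c = -19
  a + b + c = -1
  16a + 4b + c = -19
Solving the system yields a = -2, b = 4, c = -3.
So q(n) = -2n^2 + 4n - 3.
The leading coefficient is -2.

-2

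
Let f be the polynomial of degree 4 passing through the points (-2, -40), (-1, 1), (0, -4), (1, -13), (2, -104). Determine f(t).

Write f(t) = at^4 + bt^3 + ct^2 + dt + e. Substituting each data point gives a linear system:
  16a - 8b + 4c - 2d + e = -40
  a - b + c - d + e = 1
  e = -4
  a + b + c + d + e = -13
  16a + 8b + 4c + 2d + e = -104
Solving the system yields a = -5, b = -3, c = 3, d = -4, e = -4.
So f(t) = -5t^4 - 3t^3 + 3t^2 - 4t - 4.
Check: f(2) = -104. ✓

f(t) = -5t^4 - 3t^3 + 3t^2 - 4t - 4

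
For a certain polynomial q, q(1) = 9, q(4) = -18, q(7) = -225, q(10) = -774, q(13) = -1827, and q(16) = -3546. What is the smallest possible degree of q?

Forward differences of the values at x = 1, 4, 7, 10, 13, 16:
  q  : 9  -18  -225  -774  -1827  -3546
  Δ  : -27  -207  -549  -1053  -1719
  Δ^2: -180  -342  -504  -666
  Δ^3: -162  -162  -162
  Δ^4: 0  0
  Δ^5: 0
The third differences are constant (-162) and nonzero, while all higher differences vanish, so the minimal degree is 3.

3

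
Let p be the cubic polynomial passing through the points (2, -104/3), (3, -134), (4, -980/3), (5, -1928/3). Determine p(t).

p(t) = -5t^3 - (5/3)t^2 + 4t + 4

Write p(t) = at^3 + bt^2 + ct + d. Substituting each data point gives a linear system:
  8a + 4b + 2c + d = -104/3
  27a + 9b + 3c + d = -134
  64a + 16b + 4c + d = -980/3
  125a + 25b + 5c + d = -1928/3
Solving the system yields a = -5, b = -5/3, c = 4, d = 4.
So p(t) = -5t³ - (5/3)t² + 4t + 4.
Check: p(5) = -1928/3. ✓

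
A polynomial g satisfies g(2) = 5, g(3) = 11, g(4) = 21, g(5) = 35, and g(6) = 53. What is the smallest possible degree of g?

Forward differences of the values at u = 2, 3, 4, 5, 6:
  g  : 5  11  21  35  53
  Δ  : 6  10  14  18
  Δ^2: 4  4  4
  Δ^3: 0  0
  Δ^4: 0
The second differences are constant (4) and nonzero, while all higher differences vanish, so the minimal degree is 2.

2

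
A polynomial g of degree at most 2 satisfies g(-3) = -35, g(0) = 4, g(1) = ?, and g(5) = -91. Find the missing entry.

1

The 3 known points determine the degree-2 polynomial uniquely.
Write g(n) = an^2 + bn + c. Substituting each data point gives a linear system:
  9a - 3b + c = -35
  c = 4
  25a + 5b + c = -91
Solving the system yields a = -4, b = 1, c = 4.
So g(n) = -4n² + n + 4.
Then g(1) = 1.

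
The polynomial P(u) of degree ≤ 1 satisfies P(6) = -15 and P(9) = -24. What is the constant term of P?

Write P(u) = au + b. Substituting each data point gives a linear system:
  6a + b = -15
  9a + b = -24
Solving the system yields a = -3, b = 3.
So P(u) = -3u + 3.
The constant term is 3.

3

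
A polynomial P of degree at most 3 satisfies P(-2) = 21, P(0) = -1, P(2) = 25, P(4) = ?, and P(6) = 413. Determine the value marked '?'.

The 4 known points determine the degree-3 polynomial uniquely.
Write P(s) = as^3 + bs^2 + cs + d. Substituting each data point gives a linear system:
  -8a + 4b - 2c + d = 21
  d = -1
  8a + 4b + 2c + d = 25
  216a + 36b + 6c + d = 413
Solving the system yields a = 1, b = 6, c = -3, d = -1.
So P(s) = s³ + 6s² - 3s - 1.
Then P(4) = 147.

147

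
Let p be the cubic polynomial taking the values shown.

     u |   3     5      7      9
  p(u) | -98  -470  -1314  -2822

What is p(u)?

p(u) = -4u^3 + u^2 + 2u - 5

Write p(u) = au^3 + bu^2 + cu + d. Substituting each data point gives a linear system:
  27a + 9b + 3c + d = -98
  125a + 25b + 5c + d = -470
  343a + 49b + 7c + d = -1314
  729a + 81b + 9c + d = -2822
Solving the system yields a = -4, b = 1, c = 2, d = -5.
So p(u) = -4u^3 + u^2 + 2u - 5.
Check: p(3) = -98. ✓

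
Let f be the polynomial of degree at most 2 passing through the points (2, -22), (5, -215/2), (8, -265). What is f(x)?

Using the Lagrange interpolation formula with nodes 2, 5, 8:
  L_0(x) = (x - 5)(x - 8) / 18
  L_1(x) = (x - 2)(x - 8) / -9
  L_2(x) = (x - 2)(x - 5) / 18
Then f(x) = -22·L_0(x) - 215/2·L_1(x) - 265·L_2(x).
Expanding and collecting terms gives f(x) = -4x^2 - (1/2)x - 5.
Check: f(5) = -215/2. ✓

f(x) = -4x^2 - (1/2)x - 5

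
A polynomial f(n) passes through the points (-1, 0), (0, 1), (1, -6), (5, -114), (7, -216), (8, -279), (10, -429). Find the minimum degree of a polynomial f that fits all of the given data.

2

Divided differences on the nodes -1, 0, 1, 5, 7, 8, 10:
  order 0: 0  1  -6  -114  -216  -279  -429
  order 1: 1  -7  -27  -51  -63  -75
  order 2: -4  -4  -4  -4  -4
  order 3: 0  0  0  0
  order 4: 0  0  0
  order 5: 0  0
  order 6: 0
The order-2 divided differences are all -4 (nonzero) and every higher order vanishes, so the data lies on a polynomial of degree exactly 2.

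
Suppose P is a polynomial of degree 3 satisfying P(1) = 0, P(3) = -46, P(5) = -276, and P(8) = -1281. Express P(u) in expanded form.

Using the Lagrange interpolation formula with nodes 1, 3, 5, 8:
  L_0(u) = (u - 3)(u - 5)(u - 8) / -56
  L_1(u) = (u - 1)(u - 5)(u - 8) / 20
  L_2(u) = (u - 1)(u - 3)(u - 8) / -24
  L_3(u) = (u - 1)(u - 3)(u - 5) / 105
Then P(u) = 0·L_0(u) - 46·L_1(u) - 276·L_2(u) - 1281·L_3(u).
Expanding and collecting terms gives P(u) = -3u³ + 4u² - 1.
Check: P(1) = 0. ✓

P(u) = -3u^3 + 4u^2 - 1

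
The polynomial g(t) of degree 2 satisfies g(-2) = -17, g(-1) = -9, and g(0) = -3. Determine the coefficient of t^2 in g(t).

Write g(t) = at^2 + bt + c. Substituting each data point gives a linear system:
  4a - 2b + c = -17
  a - b + c = -9
  c = -3
Solving the system yields a = -1, b = 5, c = -3.
So g(t) = -t² + 5t - 3.
The leading coefficient is -1.

-1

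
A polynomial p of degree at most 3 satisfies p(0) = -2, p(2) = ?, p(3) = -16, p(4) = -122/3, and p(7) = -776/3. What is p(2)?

-16/3

The 4 known points determine the degree-3 polynomial uniquely.
Write p(n) = an^3 + bn^2 + cn + d. Substituting each data point gives a linear system:
  d = -2
  27a + 9b + 3c + d = -16
  64a + 16b + 4c + d = -122/3
  343a + 49b + 7c + d = -776/3
Solving the system yields a = -1, b = 2, c = -5/3, d = -2.
So p(n) = -n^3 + 2n^2 - (5/3)n - 2.
Then p(2) = -16/3.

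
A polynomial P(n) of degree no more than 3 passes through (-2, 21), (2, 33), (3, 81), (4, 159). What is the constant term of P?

Write P(n) = an^3 + bn^2 + cn + d. Substituting each data point gives a linear system:
  -8a + 4b - 2c + d = 21
  8a + 4b + 2c + d = 33
  27a + 9b + 3c + d = 81
  64a + 16b + 4c + d = 159
Solving the system yields a = 1, b = 6, c = -1, d = 3.
So P(n) = n^3 + 6n^2 - n + 3.
The constant term is 3.

3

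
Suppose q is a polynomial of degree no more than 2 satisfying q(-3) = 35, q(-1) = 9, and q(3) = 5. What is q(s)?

Write q(s) = as^2 + bs + c. Substituting each data point gives a linear system:
  9a - 3b + c = 35
  a - b + c = 9
  9a + 3b + c = 5
Solving the system yields a = 2, b = -5, c = 2.
So q(s) = 2s^2 - 5s + 2.
Check: q(3) = 5. ✓

q(s) = 2s^2 - 5s + 2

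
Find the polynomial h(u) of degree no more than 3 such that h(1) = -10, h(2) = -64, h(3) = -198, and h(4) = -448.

Using the Lagrange interpolation formula with nodes 1, 2, 3, 4:
  L_0(u) = (u - 2)(u - 3)(u - 4) / -6
  L_1(u) = (u - 1)(u - 3)(u - 4) / 2
  L_2(u) = (u - 1)(u - 2)(u - 4) / -2
  L_3(u) = (u - 1)(u - 2)(u - 3) / 6
Then h(u) = -10·L_0(u) - 64·L_1(u) - 198·L_2(u) - 448·L_3(u).
Expanding and collecting terms gives h(u) = -6u^3 - 4u^2.
Check: h(4) = -448. ✓

h(u) = -6u^3 - 4u^2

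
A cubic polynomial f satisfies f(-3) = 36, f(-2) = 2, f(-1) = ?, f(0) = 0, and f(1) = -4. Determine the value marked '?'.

On equispaced nodes a degree-3 polynomial has vanishing fourth forward difference, so
  f(-3) - 4·f(-2) + 6·f(-1) - 4·f(0) + f(1) = 0.
Substituting the known values and solving for f(-1):
  6·f(-1) = -24
  f(-1) = -4.

-4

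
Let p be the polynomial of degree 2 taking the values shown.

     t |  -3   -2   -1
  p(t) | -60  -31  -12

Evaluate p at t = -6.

-207

Forward differences of the values at t = -3, -2, -1:
  p  : -60  -31  -12
  Δ  : 29  19
  Δ^2: -10
The second differences are constant, confirming degree 2.
Interpolating (Newton forward form) and evaluating at t = -6 gives p(-6) = -207.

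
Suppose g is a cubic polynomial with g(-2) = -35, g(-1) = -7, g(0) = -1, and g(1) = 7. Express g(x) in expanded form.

g(x) = 4x^3 + x^2 + 3x - 1

Using the Lagrange interpolation formula with nodes -2, -1, 0, 1:
  L_0(x) = (x + 1)x(x - 1) / -6
  L_1(x) = (x + 2)x(x - 1) / 2
  L_2(x) = (x + 2)(x + 1)(x - 1) / -2
  L_3(x) = (x + 2)(x + 1)x / 6
Then g(x) = -35·L_0(x) - 7·L_1(x) - 1·L_2(x) + 7·L_3(x).
Expanding and collecting terms gives g(x) = 4x^3 + x^2 + 3x - 1.
Check: g(-2) = -35. ✓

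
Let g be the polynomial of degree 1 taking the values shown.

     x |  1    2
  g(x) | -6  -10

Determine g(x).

Write g(x) = ax + b. Substituting each data point gives a linear system:
  a + b = -6
  2a + b = -10
Solving the system yields a = -4, b = -2.
So g(x) = -4x - 2.
Check: g(1) = -6. ✓

g(x) = -4x - 2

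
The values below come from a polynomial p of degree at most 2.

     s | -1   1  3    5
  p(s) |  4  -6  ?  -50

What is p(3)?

-24

The 3 known points determine the degree-2 polynomial uniquely.
Write p(s) = as^2 + bs + c. Substituting each data point gives a linear system:
  a - b + c = 4
  a + b + c = -6
  25a + 5b + c = -50
Solving the system yields a = -1, b = -5, c = 0.
So p(s) = -s^2 - 5s.
Then p(3) = -24.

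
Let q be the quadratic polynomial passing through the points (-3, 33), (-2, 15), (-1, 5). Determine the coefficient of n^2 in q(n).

4

Write q(n) = an^2 + bn + c. Substituting each data point gives a linear system:
  9a - 3b + c = 33
  4a - 2b + c = 15
  a - b + c = 5
Solving the system yields a = 4, b = 2, c = 3.
So q(n) = 4n^2 + 2n + 3.
The leading coefficient is 4.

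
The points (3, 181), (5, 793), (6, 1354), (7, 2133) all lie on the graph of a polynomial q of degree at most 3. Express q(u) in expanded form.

Using the Lagrange interpolation formula with nodes 3, 5, 6, 7:
  L_0(u) = (u - 5)(u - 6)(u - 7) / -24
  L_1(u) = (u - 3)(u - 6)(u - 7) / 4
  L_2(u) = (u - 3)(u - 5)(u - 7) / -3
  L_3(u) = (u - 3)(u - 5)(u - 6) / 8
Then q(u) = 181·L_0(u) + 793·L_1(u) + 1354·L_2(u) + 2133·L_3(u).
Expanding and collecting terms gives q(u) = 6u^3 + u^2 + 4u - 2.
Check: q(3) = 181. ✓

q(u) = 6u^3 + u^2 + 4u - 2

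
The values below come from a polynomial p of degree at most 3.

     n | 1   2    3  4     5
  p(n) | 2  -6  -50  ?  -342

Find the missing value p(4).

-154

On equispaced nodes a degree-3 polynomial has vanishing fourth forward difference, so
  p(1) - 4·p(2) + 6·p(3) - 4·p(4) + p(5) = 0.
Substituting the known values and solving for p(4):
  -4·p(4) = 616
  p(4) = -154.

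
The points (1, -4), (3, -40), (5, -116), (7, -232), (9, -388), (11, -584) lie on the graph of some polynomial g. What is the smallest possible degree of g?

Forward differences of the values at u = 1, 3, 5, 7, 9, 11:
  g  : -4  -40  -116  -232  -388  -584
  Δ  : -36  -76  -116  -156  -196
  Δ^2: -40  -40  -40  -40
  Δ^3: 0  0  0
  Δ^4: 0  0
  Δ^5: 0
The second differences are constant (-40) and nonzero, while all higher differences vanish, so the minimal degree is 2.

2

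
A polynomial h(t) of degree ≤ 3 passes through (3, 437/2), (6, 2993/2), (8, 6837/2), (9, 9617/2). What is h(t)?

h(t) = 6t^3 + 5t^2 + 3t + 5/2

Write h(t) = at^3 + bt^2 + ct + d. Substituting each data point gives a linear system:
  27a + 9b + 3c + d = 437/2
  216a + 36b + 6c + d = 2993/2
  512a + 64b + 8c + d = 6837/2
  729a + 81b + 9c + d = 9617/2
Solving the system yields a = 6, b = 5, c = 3, d = 5/2.
So h(t) = 6t³ + 5t² + 3t + 5/2.
Check: h(3) = 437/2. ✓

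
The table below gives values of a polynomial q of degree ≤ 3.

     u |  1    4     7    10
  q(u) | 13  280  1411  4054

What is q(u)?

q(u) = 4u^3 + 5u + 4

Write q(u) = au^3 + bu^2 + cu + d. Substituting each data point gives a linear system:
  a + b + c + d = 13
  64a + 16b + 4c + d = 280
  343a + 49b + 7c + d = 1411
  1000a + 100b + 10c + d = 4054
Solving the system yields a = 4, b = 0, c = 5, d = 4.
So q(u) = 4u^3 + 5u + 4.
Check: q(10) = 4054. ✓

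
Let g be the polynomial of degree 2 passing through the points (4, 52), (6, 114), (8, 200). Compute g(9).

252

Using the Lagrange interpolation formula with nodes 4, 6, 8:
  L_0(x) = (x - 6)(x - 8) / 8
  L_1(x) = (x - 4)(x - 8) / -4
  L_2(x) = (x - 4)(x - 6) / 8
Then g(x) = 52·L_0(x) + 114·L_1(x) + 200·L_2(x).
Expanding and collecting terms gives g(x) = 3x² + x.
Evaluating at x = 9: g(9) = 252.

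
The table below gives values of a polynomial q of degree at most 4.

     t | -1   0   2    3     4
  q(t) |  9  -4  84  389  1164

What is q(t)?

q(t) = 4t^4 + t^3 + 6t^2 - 4t - 4

Write q(t) = at^4 + bt^3 + ct^2 + dt + e. Substituting each data point gives a linear system:
  a - b + c - d + e = 9
  e = -4
  16a + 8b + 4c + 2d + e = 84
  81a + 27b + 9c + 3d + e = 389
  256a + 64b + 16c + 4d + e = 1164
Solving the system yields a = 4, b = 1, c = 6, d = -4, e = -4.
So q(t) = 4t⁴ + t³ + 6t² - 4t - 4.
Check: q(4) = 1164. ✓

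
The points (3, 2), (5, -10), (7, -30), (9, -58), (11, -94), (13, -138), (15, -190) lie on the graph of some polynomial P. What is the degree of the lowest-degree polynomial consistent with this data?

2

Forward differences of the values at s = 3, 5, 7, 9, 11, 13, 15:
  P  : 2  -10  -30  -58  -94  -138  -190
  Δ  : -12  -20  -28  -36  -44  -52
  Δ^2: -8  -8  -8  -8  -8
  Δ^3: 0  0  0  0
  Δ^4: 0  0  0
  Δ^5: 0  0
  Δ^6: 0
The second differences are constant (-8) and nonzero, while all higher differences vanish, so the minimal degree is 2.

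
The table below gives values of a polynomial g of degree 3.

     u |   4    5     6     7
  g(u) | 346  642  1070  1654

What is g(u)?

g(u) = 4u^3 + 6u^2 - 2u + 2

Using the Lagrange interpolation formula with nodes 4, 5, 6, 7:
  L_0(u) = (u - 5)(u - 6)(u - 7) / -6
  L_1(u) = (u - 4)(u - 6)(u - 7) / 2
  L_2(u) = (u - 4)(u - 5)(u - 7) / -2
  L_3(u) = (u - 4)(u - 5)(u - 6) / 6
Then g(u) = 346·L_0(u) + 642·L_1(u) + 1070·L_2(u) + 1654·L_3(u).
Expanding and collecting terms gives g(u) = 4u³ + 6u² - 2u + 2.
Check: g(5) = 642. ✓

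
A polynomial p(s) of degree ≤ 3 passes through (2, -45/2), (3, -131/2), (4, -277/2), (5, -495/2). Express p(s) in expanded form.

p(s) = -s^3 - 6s^2 + 6s - 5/2

Write p(s) = as^3 + bs^2 + cs + d. Substituting each data point gives a linear system:
  8a + 4b + 2c + d = -45/2
  27a + 9b + 3c + d = -131/2
  64a + 16b + 4c + d = -277/2
  125a + 25b + 5c + d = -495/2
Solving the system yields a = -1, b = -6, c = 6, d = -5/2.
So p(s) = -s^3 - 6s^2 + 6s - 5/2.
Check: p(3) = -131/2. ✓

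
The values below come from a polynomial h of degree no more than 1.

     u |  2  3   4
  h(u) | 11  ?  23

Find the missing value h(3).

17

The 2 known points determine the degree-1 polynomial uniquely.
Write h(u) = au + b. Substituting each data point gives a linear system:
  2a + b = 11
  4a + b = 23
Solving the system yields a = 6, b = -1.
So h(u) = 6u - 1.
Then h(3) = 17.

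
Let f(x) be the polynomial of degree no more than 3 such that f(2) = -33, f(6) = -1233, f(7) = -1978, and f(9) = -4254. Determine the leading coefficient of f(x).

-6

Write f(x) = ax^3 + bx^2 + cx + d. Substituting each data point gives a linear system:
  8a + 4b + 2c + d = -33
  216a + 36b + 6c + d = -1233
  343a + 49b + 7c + d = -1978
  729a + 81b + 9c + d = -4254
Solving the system yields a = -6, b = 1, c = 4, d = 3.
So f(x) = -6x^3 + x^2 + 4x + 3.
The leading coefficient is -6.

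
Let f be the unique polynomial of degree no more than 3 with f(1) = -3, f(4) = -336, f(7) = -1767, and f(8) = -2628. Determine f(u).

Write f(u) = au^3 + bu^2 + cu + d. Substituting each data point gives a linear system:
  a + b + c + d = -3
  64a + 16b + 4c + d = -336
  343a + 49b + 7c + d = -1767
  512a + 64b + 8c + d = -2628
Solving the system yields a = -5, b = -1, c = -1, d = 4.
So f(u) = -5u³ - u² - u + 4.
Check: f(7) = -1767. ✓

f(u) = -5u^3 - u^2 - u + 4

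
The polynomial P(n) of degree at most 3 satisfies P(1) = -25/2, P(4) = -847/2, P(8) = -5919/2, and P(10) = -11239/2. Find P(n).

P(n) = -5n^3 - 6n^2 - 2n + 1/2

Using the Lagrange interpolation formula with nodes 1, 4, 8, 10:
  L_0(n) = (n - 4)(n - 8)(n - 10) / -189
  L_1(n) = (n - 1)(n - 8)(n - 10) / 72
  L_2(n) = (n - 1)(n - 4)(n - 10) / -56
  L_3(n) = (n - 1)(n - 4)(n - 8) / 108
Then P(n) = -25/2·L_0(n) - 847/2·L_1(n) - 5919/2·L_2(n) - 11239/2·L_3(n).
Expanding and collecting terms gives P(n) = -5n^3 - 6n^2 - 2n + 1/2.
Check: P(8) = -5919/2. ✓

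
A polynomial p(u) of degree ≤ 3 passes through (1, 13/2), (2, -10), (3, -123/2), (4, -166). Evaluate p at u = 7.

-1955/2

Using the Lagrange interpolation formula with nodes 1, 2, 3, 4:
  L_0(u) = (u - 2)(u - 3)(u - 4) / -6
  L_1(u) = (u - 1)(u - 3)(u - 4) / 2
  L_2(u) = (u - 1)(u - 2)(u - 4) / -2
  L_3(u) = (u - 1)(u - 2)(u - 3) / 6
Then p(u) = 13/2·L_0(u) - 10·L_1(u) - 123/2·L_2(u) - 166·L_3(u).
Expanding and collecting terms gives p(u) = -3u^3 + (1/2)u^2 + 3u + 6.
Evaluating at u = 7: p(7) = -1955/2.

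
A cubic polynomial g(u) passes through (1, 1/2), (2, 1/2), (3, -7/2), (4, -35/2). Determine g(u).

g(u) = -u^3 + 4u^2 - 5u + 5/2

Write g(u) = au^3 + bu^2 + cu + d. Substituting each data point gives a linear system:
  a + b + c + d = 1/2
  8a + 4b + 2c + d = 1/2
  27a + 9b + 3c + d = -7/2
  64a + 16b + 4c + d = -35/2
Solving the system yields a = -1, b = 4, c = -5, d = 5/2.
So g(u) = -u^3 + 4u^2 - 5u + 5/2.
Check: g(2) = 1/2. ✓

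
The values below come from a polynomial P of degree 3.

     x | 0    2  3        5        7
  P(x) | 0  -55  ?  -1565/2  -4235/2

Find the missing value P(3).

-351/2

The 4 known points determine the degree-3 polynomial uniquely.
Write P(x) = ax^3 + bx^2 + cx + d. Substituting each data point gives a linear system:
  d = 0
  8a + 4b + 2c + d = -55
  125a + 25b + 5c + d = -1565/2
  343a + 49b + 7c + d = -4235/2
Solving the system yields a = -6, b = -1, c = -3/2, d = 0.
So P(x) = -6x^3 - x^2 - (3/2)x.
Then P(3) = -351/2.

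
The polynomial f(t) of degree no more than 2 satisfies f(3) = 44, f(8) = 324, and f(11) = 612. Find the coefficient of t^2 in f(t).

Write f(t) = at^2 + bt + c. Substituting each data point gives a linear system:
  9a + 3b + c = 44
  64a + 8b + c = 324
  121a + 11b + c = 612
Solving the system yields a = 5, b = 1, c = -4.
So f(t) = 5t² + t - 4.
The leading coefficient is 5.

5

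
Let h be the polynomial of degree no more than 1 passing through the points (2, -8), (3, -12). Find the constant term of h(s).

Write h(s) = as + b. Substituting each data point gives a linear system:
  2a + b = -8
  3a + b = -12
Solving the system yields a = -4, b = 0.
So h(s) = -4s.
The constant term is 0.

0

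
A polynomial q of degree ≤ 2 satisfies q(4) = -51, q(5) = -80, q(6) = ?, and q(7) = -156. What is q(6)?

On equispaced nodes a degree-2 polynomial has vanishing third forward difference, so
  - q(4) + 3·q(5) - 3·q(6) + q(7) = 0.
Substituting the known values and solving for q(6):
  -3·q(6) = 345
  q(6) = -115.

-115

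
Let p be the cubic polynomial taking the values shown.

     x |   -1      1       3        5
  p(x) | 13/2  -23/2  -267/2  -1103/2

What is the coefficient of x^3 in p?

-4

Write p(x) = ax^3 + bx^2 + cx + d. Substituting each data point gives a linear system:
  -a + b - c + d = 13/2
  a + b + c + d = -23/2
  27a + 9b + 3c + d = -267/2
  125a + 25b + 5c + d = -1103/2
Solving the system yields a = -4, b = -1, c = -5, d = -3/2.
So p(x) = -4x^3 - x^2 - 5x - 3/2.
The leading coefficient is -4.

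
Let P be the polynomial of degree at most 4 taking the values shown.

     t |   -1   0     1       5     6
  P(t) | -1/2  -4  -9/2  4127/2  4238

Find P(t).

Using the Lagrange interpolation formula with nodes -1, 0, 1, 5, 6:
  L_0(t) = t(t - 1)(t - 5)(t - 6) / 84
  L_1(t) = (t + 1)(t - 1)(t - 5)(t - 6) / -30
  L_2(t) = (t + 1)t(t - 5)(t - 6) / 40
  L_3(t) = (t + 1)t(t - 1)(t - 6) / -120
  L_4(t) = (t + 1)t(t - 1)(t - 5) / 210
Then P(t) = -1/2·L_0(t) - 4·L_1(t) - 9/2·L_2(t) + 4127/2·L_3(t) + 4238·L_4(t).
Expanding and collecting terms gives P(t) = 3t⁴ + 2t³ - (3/2)t² - 4t - 4.
Check: P(0) = -4. ✓

P(t) = 3t^4 + 2t^3 - (3/2)t^2 - 4t - 4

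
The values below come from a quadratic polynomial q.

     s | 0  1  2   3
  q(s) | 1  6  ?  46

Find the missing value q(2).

On equispaced nodes a degree-2 polynomial has vanishing third forward difference, so
  - q(0) + 3·q(1) - 3·q(2) + q(3) = 0.
Substituting the known values and solving for q(2):
  -3·q(2) = -63
  q(2) = 21.

21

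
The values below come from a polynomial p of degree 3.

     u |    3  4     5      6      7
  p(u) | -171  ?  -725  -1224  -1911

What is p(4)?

The 4 known points determine the degree-3 polynomial uniquely.
Write p(u) = au^3 + bu^2 + cu + d. Substituting each data point gives a linear system:
  27a + 9b + 3c + d = -171
  125a + 25b + 5c + d = -725
  216a + 36b + 6c + d = -1224
  343a + 49b + 7c + d = -1911
Solving the system yields a = -5, b = -4, c = 0, d = 0.
So p(u) = -5u³ - 4u².
Then p(4) = -384.

-384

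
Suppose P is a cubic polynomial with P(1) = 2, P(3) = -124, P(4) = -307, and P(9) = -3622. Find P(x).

Using the Lagrange interpolation formula with nodes 1, 3, 4, 9:
  L_0(x) = (x - 3)(x - 4)(x - 9) / -48
  L_1(x) = (x - 1)(x - 4)(x - 9) / 12
  L_2(x) = (x - 1)(x - 3)(x - 9) / -15
  L_3(x) = (x - 1)(x - 3)(x - 4) / 240
Then P(x) = 2·L_0(x) - 124·L_1(x) - 307·L_2(x) - 3622·L_3(x).
Expanding and collecting terms gives P(x) = -5x³ + 2x + 5.
Check: P(1) = 2. ✓

P(x) = -5x^3 + 2x + 5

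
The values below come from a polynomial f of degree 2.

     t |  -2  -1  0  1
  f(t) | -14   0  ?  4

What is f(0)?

The 3 known points determine the degree-2 polynomial uniquely.
Write f(t) = at^2 + bt + c. Substituting each data point gives a linear system:
  4a - 2b + c = -14
  a - b + c = 0
  a + b + c = 4
Solving the system yields a = -4, b = 2, c = 6.
So f(t) = -4t² + 2t + 6.
Then f(0) = 6.

6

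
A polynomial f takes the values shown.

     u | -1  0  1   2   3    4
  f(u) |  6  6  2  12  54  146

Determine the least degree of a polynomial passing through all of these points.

3

Forward differences of the values at u = -1, 0, 1, 2, 3, 4:
  f  : 6  6  2  12  54  146
  Δ  : 0  -4  10  42  92
  Δ^2: -4  14  32  50
  Δ^3: 18  18  18
  Δ^4: 0  0
  Δ^5: 0
The third differences are constant (18) and nonzero, while all higher differences vanish, so the minimal degree is 3.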